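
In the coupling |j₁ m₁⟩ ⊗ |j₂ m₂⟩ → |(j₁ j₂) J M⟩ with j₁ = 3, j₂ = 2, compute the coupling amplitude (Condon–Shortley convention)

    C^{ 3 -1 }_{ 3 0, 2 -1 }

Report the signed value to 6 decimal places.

j₁+j₂−J=2  J+j₁−j₂=4  J−j₁+j₂=2  j₁+j₂+J+1=9
(j₁±m₁, j₂±m₂, J±M) = (3,3,1,3,2,4)
P² = 96/5
sum k=0..1:
  [0] +1/12 = 1/12
  [1] −1/8 = -1/8
S = -1/24
C² = P²·S² = 1/30 ; C = -0.182574

−√(1/30) ≈ -0.182574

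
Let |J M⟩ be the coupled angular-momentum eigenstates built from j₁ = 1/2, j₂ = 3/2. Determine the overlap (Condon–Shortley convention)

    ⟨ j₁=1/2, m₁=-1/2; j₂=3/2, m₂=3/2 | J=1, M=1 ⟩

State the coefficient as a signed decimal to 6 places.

-0.866025  (= −√(3/4))

√[3·1!0!2!/4! · 0!1!3!0!2!0!] = √(3)
  +(−1)^1/∏(1,0,0,2,0,0)! = -1/2  (running -1/2)
⟨..|..⟩ = √(3)·(-1/2) = -0.866025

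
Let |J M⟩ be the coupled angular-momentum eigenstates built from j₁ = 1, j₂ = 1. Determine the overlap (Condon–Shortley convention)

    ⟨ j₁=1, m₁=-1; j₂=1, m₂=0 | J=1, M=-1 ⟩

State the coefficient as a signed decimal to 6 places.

−√(1/2) = -0.707107

j₁+j₂−J=1  J+j₁−j₂=1  J−j₁+j₂=1  j₁+j₂+J+1=4
(j₁±m₁, j₂±m₂, J±M) = (0,2,1,1,0,2)
P² = 1/2
sum k=1..1:
  [1] −1/1 = -1
S = -1
C² = P²·S² = 1/2 ; C = -0.707107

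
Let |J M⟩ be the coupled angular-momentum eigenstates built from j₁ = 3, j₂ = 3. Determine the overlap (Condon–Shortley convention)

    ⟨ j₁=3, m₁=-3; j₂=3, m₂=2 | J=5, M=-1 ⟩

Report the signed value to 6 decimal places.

triangle: 1!·5!·5!/12! = 14400/479001600
(j±m)!: 0!·6!·5!·1!·4!·6! = 1492992000
prefactor² = (2J+1)·Δ·N² = 3456000/7
  k=1: −1/(1!·0!·5!·4!·0!·1!) = -1/2880
Σ = -1/2880  ⇒  CG² = 3456000/7·(-1/2880)² = 5/84
CG = −√(5/84) = -0.243975

-0.243975  (= −√(5/84))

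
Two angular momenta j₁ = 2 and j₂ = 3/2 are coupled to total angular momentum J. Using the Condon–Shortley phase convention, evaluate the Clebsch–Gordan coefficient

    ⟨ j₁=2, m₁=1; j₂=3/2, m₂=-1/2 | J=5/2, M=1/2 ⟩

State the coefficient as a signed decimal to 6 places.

triangle: 1!×3!×2!/7! = 12/5040
(j±m)!: 3!×1!×1!×2!×3!×2! = 144
prefactor² = (2J+1)×Δ×N² = 72/35
  k=0: +1/(0!×1!×1!×1!×2!×1!) = 1/2
  k=1: −1/(1!×0!×0!×0!×3!×2!) = -1/12
Σ = 5/12  ⇒  CG² = 72/35×5/12² = 5/14
CG = +√(5/14) = +0.597614

+0.597614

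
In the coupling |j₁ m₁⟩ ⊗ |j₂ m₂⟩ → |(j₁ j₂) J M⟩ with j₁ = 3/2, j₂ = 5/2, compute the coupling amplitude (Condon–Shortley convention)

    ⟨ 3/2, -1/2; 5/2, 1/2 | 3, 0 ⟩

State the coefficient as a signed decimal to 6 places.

j₁+j₂−J=1  J+j₁−j₂=2  J−j₁+j₂=4  j₁+j₂+J+1=8
(j₁±m₁, j₂±m₂, J±M) = (1,2,3,2,3,3)
P² = 36/5
sum k=0..1:
  [0] +1/12 = 1/12
  [1] −1/4 = -1/4
S = -1/6
C² = P²·S² = 1/5 ; C = -0.447214

−√(1/5) = -0.447214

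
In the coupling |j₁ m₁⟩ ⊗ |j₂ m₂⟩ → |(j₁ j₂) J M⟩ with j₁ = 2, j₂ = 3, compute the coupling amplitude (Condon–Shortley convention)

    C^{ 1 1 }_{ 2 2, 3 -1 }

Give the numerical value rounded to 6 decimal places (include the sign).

triangle: 4!*0!*2!/7! = 48/5040
(j±m)!: 4!*0!*2!*4!*2!*0! = 2304
prefactor² = (2J+1)*Δ*N² = 2304/35
  k=0: +1/(0!*4!*0!*2!*0!*0!) = 1/48
Σ = 1/48  ⇒  CG² = 2304/35*1/48² = 1/35
CG = +√(1/35) = +0.169031

+√(1/35) ≈ +0.169031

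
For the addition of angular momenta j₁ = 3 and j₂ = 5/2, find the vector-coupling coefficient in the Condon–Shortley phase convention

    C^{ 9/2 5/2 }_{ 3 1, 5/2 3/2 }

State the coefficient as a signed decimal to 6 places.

−√(10/99) = -0.317821

triangle: 1!×5!×4!/11! = 2880/39916800
(j±m)!: 4!×2!×4!×1!×7!×2! = 11612160
prefactor² = (2J+1)×Δ×N² = 92160/11
  k=0: +1/(0!×1!×2!×4!×3!×0!) = 1/288
  k=1: −1/(1!×0!×1!×3!×4!×1!) = -1/144
Σ = -1/288  ⇒  CG² = 92160/11×(-1/288)² = 10/99
CG = −√(10/99) = -0.317821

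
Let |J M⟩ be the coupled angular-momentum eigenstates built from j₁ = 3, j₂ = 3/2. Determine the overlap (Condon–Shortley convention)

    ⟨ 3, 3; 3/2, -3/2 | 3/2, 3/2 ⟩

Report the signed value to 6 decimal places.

√[4·3!3!0!/7! · 6!0!0!3!3!0!] = √(5184/7)
  +(−1)^0/∏(0,3,0,0,3,0)! = 1/36  (running 1/36)
⟨..|..⟩ = √(5184/7)·(1/36) = +0.755929

+0.755929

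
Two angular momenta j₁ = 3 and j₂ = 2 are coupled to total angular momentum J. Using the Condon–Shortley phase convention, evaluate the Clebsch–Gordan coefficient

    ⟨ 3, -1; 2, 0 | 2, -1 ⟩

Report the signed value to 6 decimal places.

triangle: 3!·3!·1!/8! = 36/40320
(j±m)!: 2!·4!·2!·2!·1!·3! = 1152
prefactor² = (2J+1)·Δ·N² = 36/7
  k=1: −1/(1!·2!·3!·1!·0!·0!) = -1/12
  k=2: +1/(2!·1!·2!·0!·1!·1!) = 1/4
Σ = 1/6  ⇒  CG² = 36/7·1/6² = 1/7
CG = +√(1/7) = +0.377964

+√(1/7) ≈ +0.377964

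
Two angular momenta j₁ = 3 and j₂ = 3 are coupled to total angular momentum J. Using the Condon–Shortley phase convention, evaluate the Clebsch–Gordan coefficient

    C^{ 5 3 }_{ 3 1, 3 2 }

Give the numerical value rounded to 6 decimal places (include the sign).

−√(1/6) ≈ -0.408248

√[11·1!5!5!/12! · 4!2!5!1!8!2!] = √(153600)
  +(−1)^0/∏(0,1,2,5,3,0)! = 1/1440  (running 1/1440)
  +(−1)^1/∏(1,0,1,4,4,1)! = -1/576  (running -1/960)
⟨..|..⟩ = √(153600)·(-1/960) = -0.408248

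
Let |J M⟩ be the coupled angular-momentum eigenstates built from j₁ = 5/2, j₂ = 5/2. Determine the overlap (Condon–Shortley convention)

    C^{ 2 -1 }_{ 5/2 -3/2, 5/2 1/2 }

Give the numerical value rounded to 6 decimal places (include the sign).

+0.377964  (= +√(1/7))

triangle: 3!×2!×2!/8! = 24/40320
(j±m)!: 1!×4!×3!×2!×1!×3! = 1728
prefactor² = (2J+1)×Δ×N² = 36/7
  k=2: +1/(2!×1!×2!×1!×0!×1!) = 1/4
  k=3: −1/(3!×0!×1!×0!×1!×2!) = -1/12
Σ = 1/6  ⇒  CG² = 36/7×1/6² = 1/7
CG = +√(1/7) = +0.377964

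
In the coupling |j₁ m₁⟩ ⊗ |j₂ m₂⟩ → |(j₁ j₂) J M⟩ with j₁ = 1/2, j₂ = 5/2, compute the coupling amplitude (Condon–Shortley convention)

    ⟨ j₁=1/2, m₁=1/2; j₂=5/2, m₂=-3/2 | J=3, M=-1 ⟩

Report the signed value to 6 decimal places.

triangle: 0!*1!*5!/7! = 120/5040
(j±m)!: 1!*0!*1!*4!*2!*4! = 1152
prefactor² = (2J+1)*Δ*N² = 192
  k=0: +1/(0!*0!*0!*1!*1!*4!) = 1/24
Σ = 1/24  ⇒  CG² = 192*1/24² = 1/3
CG = +√(1/3) = +0.577350

+0.577350  (= +√(1/3))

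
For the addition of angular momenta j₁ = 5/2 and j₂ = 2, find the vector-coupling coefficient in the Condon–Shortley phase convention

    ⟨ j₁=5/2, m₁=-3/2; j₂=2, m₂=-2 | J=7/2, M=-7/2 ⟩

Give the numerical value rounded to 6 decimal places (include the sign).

+√(4/9) ≈ +0.666667

j₁+j₂−J=1  J+j₁−j₂=4  J−j₁+j₂=3  j₁+j₂+J+1=9
(j₁±m₁, j₂±m₂, J±M) = (1,4,0,4,0,7)
P² = 9216
sum k=0..0:
  [0] +1/144 = 1/144
S = 1/144
C² = P²·S² = 4/9 ; C = +0.666667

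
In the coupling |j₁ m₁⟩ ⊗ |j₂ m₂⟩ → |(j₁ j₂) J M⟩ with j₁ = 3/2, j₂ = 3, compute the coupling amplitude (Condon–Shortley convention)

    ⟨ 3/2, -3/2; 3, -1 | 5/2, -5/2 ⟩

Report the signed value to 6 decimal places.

+0.327327  (= +√(3/28))

√[6·2!1!4!/8! · 0!3!2!4!0!5!] = √(1728/7)
  +(−1)^2/∏(2,0,1,0,0,4)! = 1/48  (running 1/48)
⟨..|..⟩ = √(1728/7)·(1/48) = +0.327327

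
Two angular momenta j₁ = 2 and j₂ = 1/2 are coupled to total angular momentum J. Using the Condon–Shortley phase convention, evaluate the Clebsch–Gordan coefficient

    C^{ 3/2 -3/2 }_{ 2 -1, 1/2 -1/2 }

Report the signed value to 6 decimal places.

+√(1/5) = +0.447214

j₁+j₂−J=1  J+j₁−j₂=3  J−j₁+j₂=0  j₁+j₂+J+1=5
(j₁±m₁, j₂±m₂, J±M) = (1,3,0,1,0,3)
P² = 36/5
sum k=0..0:
  [0] +1/6 = 1/6
S = 1/6
C² = P²·S² = 1/5 ; C = +0.447214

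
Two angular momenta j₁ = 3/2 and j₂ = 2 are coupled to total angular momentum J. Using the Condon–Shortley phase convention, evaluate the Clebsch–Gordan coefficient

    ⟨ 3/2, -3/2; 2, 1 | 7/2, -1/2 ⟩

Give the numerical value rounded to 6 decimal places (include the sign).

√[8·0!3!4!/8! · 0!3!3!1!3!4!] = √(5184/35)
  +(−1)^0/∏(0,0,3,3,0,1)! = 1/36  (running 1/36)
⟨..|..⟩ = √(5184/35)·(1/36) = +0.338062

+√(4/35) ≈ +0.338062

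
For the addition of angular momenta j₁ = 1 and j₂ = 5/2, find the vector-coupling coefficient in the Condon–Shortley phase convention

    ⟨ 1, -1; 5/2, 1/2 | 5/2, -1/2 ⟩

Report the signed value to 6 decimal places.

√[6·1!1!4!/7! · 0!2!3!2!2!3!] = √(288/35)
  +(−1)^1/∏(1,0,1,2,0,2)! = -1/4  (running -1/4)
⟨..|..⟩ = √(288/35)·(-1/4) = -0.717137

−√(18/35) ≈ -0.717137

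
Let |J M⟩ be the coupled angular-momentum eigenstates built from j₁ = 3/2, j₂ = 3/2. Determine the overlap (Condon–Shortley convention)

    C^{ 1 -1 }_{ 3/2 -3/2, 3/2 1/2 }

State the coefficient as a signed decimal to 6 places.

+0.547723  (= +√(3/10))

j₁+j₂−J=2  J+j₁−j₂=1  J−j₁+j₂=1  j₁+j₂+J+1=5
(j₁±m₁, j₂±m₂, J±M) = (0,3,2,1,0,2)
P² = 6/5
sum k=2..2:
  [2] +1/2 = 1/2
S = 1/2
C² = P²·S² = 3/10 ; C = +0.547723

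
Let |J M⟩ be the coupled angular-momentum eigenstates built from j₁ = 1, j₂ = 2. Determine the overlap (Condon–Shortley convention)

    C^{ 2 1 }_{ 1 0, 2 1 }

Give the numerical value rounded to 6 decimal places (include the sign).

√[5·1!1!3!/6! · 1!1!3!1!3!1!] = √(3/2)
  +(−1)^0/∏(0,1,1,3,0,0)! = 1/6  (running 1/6)
  +(−1)^1/∏(1,0,0,2,1,1)! = -1/2  (running -1/3)
⟨..|..⟩ = √(3/2)·(-1/3) = -0.408248

−√(1/6) ≈ -0.408248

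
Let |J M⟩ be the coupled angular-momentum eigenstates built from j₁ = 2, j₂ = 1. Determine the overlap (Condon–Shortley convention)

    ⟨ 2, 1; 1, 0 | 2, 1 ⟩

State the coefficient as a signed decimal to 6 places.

+√(1/6) = +0.408248

triangle: 1!×3!×1!/6! = 6/720
(j±m)!: 3!×1!×1!×1!×3!×1! = 36
prefactor² = (2J+1)×Δ×N² = 3/2
  k=0: +1/(0!×1!×1!×1!×2!×0!) = 1/2
  k=1: −1/(1!×0!×0!×0!×3!×1!) = -1/6
Σ = 1/3  ⇒  CG² = 3/2×1/3² = 1/6
CG = +√(1/6) = +0.408248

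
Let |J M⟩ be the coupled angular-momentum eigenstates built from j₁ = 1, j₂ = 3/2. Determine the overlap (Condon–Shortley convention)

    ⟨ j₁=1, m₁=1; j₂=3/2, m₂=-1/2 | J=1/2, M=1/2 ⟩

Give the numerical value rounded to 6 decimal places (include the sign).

+0.408248

triangle: 2!×0!×1!/4! = 2/24
(j±m)!: 2!×0!×1!×2!×1!×0! = 4
prefactor² = (2J+1)×Δ×N² = 2/3
  k=0: +1/(0!×2!×0!×1!×0!×0!) = 1/2
Σ = 1/2  ⇒  CG² = 2/3×1/2² = 1/6
CG = +√(1/6) = +0.408248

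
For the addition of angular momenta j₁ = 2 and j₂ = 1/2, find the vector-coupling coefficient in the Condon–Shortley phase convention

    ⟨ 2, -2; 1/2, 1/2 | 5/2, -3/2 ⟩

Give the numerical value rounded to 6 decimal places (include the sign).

j₁+j₂−J=0  J+j₁−j₂=4  J−j₁+j₂=1  j₁+j₂+J+1=6
(j₁±m₁, j₂±m₂, J±M) = (0,4,1,0,1,4)
P² = 576/5
sum k=0..0:
  [0] +1/24 = 1/24
S = 1/24
C² = P²·S² = 1/5 ; C = +0.447214

+0.447214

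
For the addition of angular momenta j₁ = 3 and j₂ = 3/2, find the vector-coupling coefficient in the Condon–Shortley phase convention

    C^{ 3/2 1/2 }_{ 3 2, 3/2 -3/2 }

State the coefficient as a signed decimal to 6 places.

j₁+j₂−J=3  J+j₁−j₂=3  J−j₁+j₂=0  j₁+j₂+J+1=7
(j₁±m₁, j₂±m₂, J±M) = (5,1,0,3,2,1)
P² = 288/7
sum k=0..0:
  [0] +1/12 = 1/12
S = 1/12
C² = P²·S² = 2/7 ; C = +0.534522

+√(2/7) = +0.534522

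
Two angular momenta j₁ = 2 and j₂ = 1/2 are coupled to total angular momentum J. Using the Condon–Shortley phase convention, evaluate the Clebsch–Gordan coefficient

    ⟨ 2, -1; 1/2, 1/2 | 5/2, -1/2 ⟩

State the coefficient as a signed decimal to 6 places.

√[6·0!4!1!/6! · 1!3!1!0!2!3!] = √(72/5)
  +(−1)^0/∏(0,0,3,1,1,0)! = 1/6  (running 1/6)
⟨..|..⟩ = √(72/5)·(1/6) = +0.632456

+0.632456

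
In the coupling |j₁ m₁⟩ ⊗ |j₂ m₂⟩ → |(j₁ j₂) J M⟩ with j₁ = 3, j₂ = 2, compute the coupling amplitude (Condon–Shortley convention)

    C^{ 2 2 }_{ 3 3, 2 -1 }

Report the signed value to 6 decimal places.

triangle: 3!×3!×1!/8! = 36/40320
(j±m)!: 6!×0!×1!×3!×4!×0! = 103680
prefactor² = (2J+1)×Δ×N² = 3240/7
  k=0: +1/(0!×3!×0!×1!×3!×0!) = 1/36
Σ = 1/36  ⇒  CG² = 3240/7×1/36² = 5/14
CG = +√(5/14) = +0.597614

+0.597614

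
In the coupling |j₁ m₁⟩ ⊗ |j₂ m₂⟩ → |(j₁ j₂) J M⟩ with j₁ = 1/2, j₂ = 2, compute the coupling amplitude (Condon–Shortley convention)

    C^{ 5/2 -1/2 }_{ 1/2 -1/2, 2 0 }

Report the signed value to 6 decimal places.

triangle: 0!*1!*4!/6! = 24/720
(j±m)!: 0!*1!*2!*2!*2!*3! = 48
prefactor² = (2J+1)*Δ*N² = 48/5
  k=0: +1/(0!*0!*1!*2!*0!*2!) = 1/4
Σ = 1/4  ⇒  CG² = 48/5*1/4² = 3/5
CG = +√(3/5) = +0.774597

+√(3/5) = +0.774597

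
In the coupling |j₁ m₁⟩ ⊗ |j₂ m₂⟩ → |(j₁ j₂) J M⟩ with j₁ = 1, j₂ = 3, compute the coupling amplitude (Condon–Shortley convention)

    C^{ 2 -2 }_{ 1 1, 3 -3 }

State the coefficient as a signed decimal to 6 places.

triangle: 2!×0!×4!/7! = 48/5040
(j±m)!: 2!×0!×0!×6!×0!×4! = 34560
prefactor² = (2J+1)×Δ×N² = 11520/7
  k=0: +1/(0!×2!×0!×0!×0!×4!) = 1/48
Σ = 1/48  ⇒  CG² = 11520/7×1/48² = 5/7
CG = +√(5/7) = +0.845154

+√(5/7) = +0.845154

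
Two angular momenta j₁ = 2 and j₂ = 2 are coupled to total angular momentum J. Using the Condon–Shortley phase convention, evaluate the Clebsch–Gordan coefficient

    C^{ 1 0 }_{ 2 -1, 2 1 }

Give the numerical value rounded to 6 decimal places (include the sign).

+√(1/10) ≈ +0.316228

√[3·3!1!1!/6! · 1!3!3!1!1!1!] = √(9/10)
  +(−1)^2/∏(2,1,1,1,0,0)! = 1/2  (running 1/2)
  +(−1)^3/∏(3,0,0,0,1,1)! = -1/6  (running 1/3)
⟨..|..⟩ = √(9/10)·(1/3) = +0.316228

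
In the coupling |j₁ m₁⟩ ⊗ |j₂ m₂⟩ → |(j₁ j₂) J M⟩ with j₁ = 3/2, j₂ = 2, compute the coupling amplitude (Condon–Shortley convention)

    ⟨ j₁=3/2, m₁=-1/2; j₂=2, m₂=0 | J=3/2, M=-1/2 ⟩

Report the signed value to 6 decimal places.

triangle: 2!·1!·2!/6! = 4/720
(j±m)!: 1!·2!·2!·2!·1!·2! = 16
prefactor² = (2J+1)·Δ·N² = 16/45
  k=1: −1/(1!·1!·1!·1!·0!·1!) = -1
  k=2: +1/(2!·0!·0!·0!·1!·2!) = 1/4
Σ = -3/4  ⇒  CG² = 16/45·(-3/4)² = 1/5
CG = −√(1/5) = -0.447214

−√(1/5) = -0.447214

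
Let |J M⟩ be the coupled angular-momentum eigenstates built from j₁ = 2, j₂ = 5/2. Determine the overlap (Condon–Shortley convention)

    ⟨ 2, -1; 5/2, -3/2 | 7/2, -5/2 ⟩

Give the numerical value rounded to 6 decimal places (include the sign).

+√(1/63) = +0.125988

√[8·1!3!4!/9! · 1!3!1!4!1!6!] = √(2304/7)
  +(−1)^0/∏(0,1,3,1,0,3)! = 1/36  (running 1/36)
  +(−1)^1/∏(1,0,2,0,1,4)! = -1/48  (running 1/144)
⟨..|..⟩ = √(2304/7)·(1/144) = +0.125988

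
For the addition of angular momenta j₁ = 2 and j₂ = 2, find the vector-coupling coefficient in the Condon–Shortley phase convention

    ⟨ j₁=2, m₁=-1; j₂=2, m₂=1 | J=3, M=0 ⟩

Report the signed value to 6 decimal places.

triangle: 1!×3!×3!/8! = 36/40320
(j±m)!: 1!×3!×3!×1!×3!×3! = 1296
prefactor² = (2J+1)×Δ×N² = 81/10
  k=0: +1/(0!×1!×3!×3!×0!×0!) = 1/36
  k=1: −1/(1!×0!×2!×2!×1!×1!) = -1/4
Σ = -2/9  ⇒  CG² = 81/10×(-2/9)² = 2/5
CG = −√(2/5) = -0.632456

−√(2/5) ≈ -0.632456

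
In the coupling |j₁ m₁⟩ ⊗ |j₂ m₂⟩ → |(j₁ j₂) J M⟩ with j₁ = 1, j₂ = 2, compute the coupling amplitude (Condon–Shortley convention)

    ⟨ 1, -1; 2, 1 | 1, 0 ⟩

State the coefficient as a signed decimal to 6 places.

+√(3/10) ≈ +0.547723

j₁+j₂−J=2  J+j₁−j₂=0  J−j₁+j₂=2  j₁+j₂+J+1=5
(j₁±m₁, j₂±m₂, J±M) = (0,2,3,1,1,1)
P² = 6/5
sum k=2..2:
  [2] +1/2 = 1/2
S = 1/2
C² = P²·S² = 3/10 ; C = +0.547723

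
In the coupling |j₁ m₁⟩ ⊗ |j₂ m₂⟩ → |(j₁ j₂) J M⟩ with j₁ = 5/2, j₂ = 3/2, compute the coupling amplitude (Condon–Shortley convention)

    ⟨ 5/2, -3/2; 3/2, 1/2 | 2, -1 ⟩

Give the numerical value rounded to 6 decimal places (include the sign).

j₁+j₂−J=2  J+j₁−j₂=3  J−j₁+j₂=1  j₁+j₂+J+1=7
(j₁±m₁, j₂±m₂, J±M) = (1,4,2,1,1,3)
P² = 24/7
sum k=1..2:
  [1] −1/6 = -1/6
  [2] +1/4 = 1/4
S = 1/12
C² = P²·S² = 1/42 ; C = +0.154303

+0.154303  (= +√(1/42))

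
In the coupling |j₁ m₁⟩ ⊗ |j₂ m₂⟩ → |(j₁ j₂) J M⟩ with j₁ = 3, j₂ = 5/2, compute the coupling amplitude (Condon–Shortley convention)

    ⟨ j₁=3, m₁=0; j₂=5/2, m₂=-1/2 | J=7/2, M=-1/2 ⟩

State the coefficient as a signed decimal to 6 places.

√[8·2!4!3!/10! · 3!3!2!3!3!4!] = √(6912/175)
  +(−1)^0/∏(0,2,3,2,1,1)! = 1/24  (running 1/24)
  +(−1)^1/∏(1,1,2,1,2,2)! = -1/8  (running -1/12)
  +(−1)^2/∏(2,0,1,0,3,3)! = 1/72  (running -5/72)
⟨..|..⟩ = √(6912/175)·(-5/72) = -0.436436

−√(4/21) = -0.436436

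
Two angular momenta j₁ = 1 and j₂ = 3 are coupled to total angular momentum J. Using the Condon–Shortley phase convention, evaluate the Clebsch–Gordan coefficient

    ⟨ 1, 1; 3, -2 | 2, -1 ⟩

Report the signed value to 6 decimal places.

+0.690066

triangle: 2!*0!*4!/7! = 48/5040
(j±m)!: 2!*0!*1!*5!*1!*3! = 1440
prefactor² = (2J+1)*Δ*N² = 480/7
  k=0: +1/(0!*2!*0!*1!*0!*3!) = 1/12
Σ = 1/12  ⇒  CG² = 480/7*1/12² = 10/21
CG = +√(10/21) = +0.690066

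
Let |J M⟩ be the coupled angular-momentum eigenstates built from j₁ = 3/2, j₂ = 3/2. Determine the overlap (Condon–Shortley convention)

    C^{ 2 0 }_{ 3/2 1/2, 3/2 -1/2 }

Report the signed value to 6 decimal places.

√[5·1!2!2!/6! · 2!1!1!2!2!2!] = √(4/9)
  +(−1)^0/∏(0,1,1,1,1,1)! = 1  (running 1)
  +(−1)^1/∏(1,0,0,0,2,2)! = -1/4  (running 3/4)
⟨..|..⟩ = √(4/9)·(3/4) = +0.500000

+√(1/4) = +0.500000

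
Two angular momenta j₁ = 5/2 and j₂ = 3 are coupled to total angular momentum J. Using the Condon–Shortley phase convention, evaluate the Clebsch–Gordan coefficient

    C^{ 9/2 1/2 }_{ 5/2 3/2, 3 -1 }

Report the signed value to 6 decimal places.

+√(35/99) ≈ +0.594588

triangle: 1!·4!·5!/11! = 2880/39916800
(j±m)!: 4!·1!·2!·4!·5!·4! = 3317760
prefactor² = (2J+1)·Δ·N² = 184320/77
  k=0: +1/(0!·1!·1!·2!·3!·3!) = 1/72
  k=1: −1/(1!·0!·0!·1!·4!·4!) = -1/576
Σ = 7/576  ⇒  CG² = 184320/77·7/576² = 35/99
CG = +√(35/99) = +0.594588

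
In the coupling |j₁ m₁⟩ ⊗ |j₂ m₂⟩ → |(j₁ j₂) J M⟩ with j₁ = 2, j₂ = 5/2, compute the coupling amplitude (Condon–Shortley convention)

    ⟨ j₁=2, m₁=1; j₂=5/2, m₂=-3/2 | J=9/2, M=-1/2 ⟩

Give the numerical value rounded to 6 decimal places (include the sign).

+0.398410

triangle: 0!·4!·5!/10! = 2880/3628800
(j±m)!: 3!·1!·1!·4!·4!·5! = 414720
prefactor² = (2J+1)·Δ·N² = 23040/7
  k=0: +1/(0!·0!·1!·1!·3!·4!) = 1/144
Σ = 1/144  ⇒  CG² = 23040/7·1/144² = 10/63
CG = +√(10/63) = +0.398410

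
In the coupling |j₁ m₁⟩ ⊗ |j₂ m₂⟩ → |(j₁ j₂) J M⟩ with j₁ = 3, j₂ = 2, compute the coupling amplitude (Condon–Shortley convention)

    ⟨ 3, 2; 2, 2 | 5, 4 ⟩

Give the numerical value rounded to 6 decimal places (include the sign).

√[11·0!6!4!/11! · 5!1!4!0!9!1!] = √(4976640)
  +(−1)^0/∏(0,0,1,4,5,0)! = 1/2880  (running 1/2880)
⟨..|..⟩ = √(4976640)·(1/2880) = +0.774597

+√(3/5) = +0.774597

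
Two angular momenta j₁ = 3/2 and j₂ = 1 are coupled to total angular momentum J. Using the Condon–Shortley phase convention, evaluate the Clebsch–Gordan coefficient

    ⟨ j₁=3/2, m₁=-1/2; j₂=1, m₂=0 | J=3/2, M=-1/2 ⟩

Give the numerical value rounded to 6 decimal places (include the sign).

−√(1/15) = -0.258199

j₁+j₂−J=1  J+j₁−j₂=2  J−j₁+j₂=1  j₁+j₂+J+1=5
(j₁±m₁, j₂±m₂, J±M) = (1,2,1,1,1,2)
P² = 4/15
sum k=0..1:
  [0] +1/2 = 1/2
  [1] −1/1 = -1
S = -1/2
C² = P²·S² = 1/15 ; C = -0.258199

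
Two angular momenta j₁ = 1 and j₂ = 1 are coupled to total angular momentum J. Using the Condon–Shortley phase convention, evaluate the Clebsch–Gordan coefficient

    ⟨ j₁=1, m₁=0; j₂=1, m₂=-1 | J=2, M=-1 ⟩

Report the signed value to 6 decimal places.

j₁+j₂−J=0  J+j₁−j₂=2  J−j₁+j₂=2  j₁+j₂+J+1=5
(j₁±m₁, j₂±m₂, J±M) = (1,1,0,2,1,3)
P² = 2
sum k=0..0:
  [0] +1/2 = 1/2
S = 1/2
C² = P²·S² = 1/2 ; C = +0.707107

+0.707107  (= +√(1/2))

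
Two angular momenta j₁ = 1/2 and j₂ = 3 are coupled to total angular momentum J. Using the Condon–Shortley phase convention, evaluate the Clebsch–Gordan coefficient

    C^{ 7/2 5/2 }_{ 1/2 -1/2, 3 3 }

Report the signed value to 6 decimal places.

+√(1/7) = +0.377964

j₁+j₂−J=0  J+j₁−j₂=1  J−j₁+j₂=6  j₁+j₂+J+1=8
(j₁±m₁, j₂±m₂, J±M) = (0,1,6,0,6,1)
P² = 518400/7
sum k=0..0:
  [0] +1/720 = 1/720
S = 1/720
C² = P²·S² = 1/7 ; C = +0.377964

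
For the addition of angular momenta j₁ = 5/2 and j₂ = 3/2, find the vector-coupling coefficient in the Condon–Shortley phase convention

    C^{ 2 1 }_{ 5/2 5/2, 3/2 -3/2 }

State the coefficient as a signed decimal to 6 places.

j₁+j₂−J=2  J+j₁−j₂=3  J−j₁+j₂=1  j₁+j₂+J+1=7
(j₁±m₁, j₂±m₂, J±M) = (5,0,0,3,3,1)
P² = 360/7
sum k=0..0:
  [0] +1/12 = 1/12
S = 1/12
C² = P²·S² = 5/14 ; C = +0.597614

+√(5/14) ≈ +0.597614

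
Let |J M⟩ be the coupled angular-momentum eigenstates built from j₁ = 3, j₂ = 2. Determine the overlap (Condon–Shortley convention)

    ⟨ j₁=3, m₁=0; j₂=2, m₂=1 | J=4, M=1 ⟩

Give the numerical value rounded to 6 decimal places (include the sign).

√[9·1!5!3!/10! · 3!3!3!1!5!3!] = √(1944/7)
  +(−1)^0/∏(0,1,3,3,2,0)! = 1/72  (running 1/72)
  +(−1)^1/∏(1,0,2,2,3,1)! = -1/24  (running -1/36)
⟨..|..⟩ = √(1944/7)·(-1/36) = -0.462910

-0.462910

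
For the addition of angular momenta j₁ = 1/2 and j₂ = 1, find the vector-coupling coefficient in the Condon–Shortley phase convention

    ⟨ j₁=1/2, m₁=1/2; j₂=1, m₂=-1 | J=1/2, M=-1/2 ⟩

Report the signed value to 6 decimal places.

triangle: 1!×0!×1!/3! = 1/6
(j±m)!: 1!×0!×0!×2!×0!×1! = 2
prefactor² = (2J+1)×Δ×N² = 2/3
  k=0: +1/(0!×1!×0!×0!×0!×1!) = 1
Σ = 1  ⇒  CG² = 2/3×1² = 2/3
CG = +√(2/3) = +0.816497

+√(2/3) ≈ +0.816497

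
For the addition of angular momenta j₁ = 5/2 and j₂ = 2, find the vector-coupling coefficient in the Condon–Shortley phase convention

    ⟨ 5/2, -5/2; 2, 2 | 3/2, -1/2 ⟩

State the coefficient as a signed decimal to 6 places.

−√(8/21) = -0.617213

√[4·3!2!1!/7! · 0!5!4!0!1!2!] = √(384/7)
  +(−1)^3/∏(3,0,2,1,0,0)! = -1/12  (running -1/12)
⟨..|..⟩ = √(384/7)·(-1/12) = -0.617213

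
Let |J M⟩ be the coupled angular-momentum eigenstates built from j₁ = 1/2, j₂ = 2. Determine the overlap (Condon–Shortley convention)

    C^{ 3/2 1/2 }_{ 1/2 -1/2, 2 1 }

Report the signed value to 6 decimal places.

j₁+j₂−J=1  J+j₁−j₂=0  J−j₁+j₂=3  j₁+j₂+J+1=5
(j₁±m₁, j₂±m₂, J±M) = (0,1,3,1,2,1)
P² = 12/5
sum k=1..1:
  [1] −1/2 = -1/2
S = -1/2
C² = P²·S² = 3/5 ; C = -0.774597

−√(3/5) = -0.774597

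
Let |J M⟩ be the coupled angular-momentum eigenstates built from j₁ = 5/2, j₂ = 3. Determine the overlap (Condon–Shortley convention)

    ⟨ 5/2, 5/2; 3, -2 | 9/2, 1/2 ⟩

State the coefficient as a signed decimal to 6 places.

j₁+j₂−J=1  J+j₁−j₂=4  J−j₁+j₂=5  j₁+j₂+J+1=11
(j₁±m₁, j₂±m₂, J±M) = (5,0,1,5,5,4)
P² = 2304000/77
sum k=0..0:
  [0] +1/576 = 1/576
S = 1/576
C² = P²·S² = 125/1386 ; C = +0.300312

+√(125/1386) ≈ +0.300312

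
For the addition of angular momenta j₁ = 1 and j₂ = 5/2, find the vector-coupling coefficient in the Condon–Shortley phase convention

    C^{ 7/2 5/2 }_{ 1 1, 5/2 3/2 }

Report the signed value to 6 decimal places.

+0.845154  (= +√(5/7))

j₁+j₂−J=0  J+j₁−j₂=2  J−j₁+j₂=5  j₁+j₂+J+1=8
(j₁±m₁, j₂±m₂, J±M) = (2,0,4,1,6,1)
P² = 11520/7
sum k=0..0:
  [0] +1/48 = 1/48
S = 1/48
C² = P²·S² = 5/7 ; C = +0.845154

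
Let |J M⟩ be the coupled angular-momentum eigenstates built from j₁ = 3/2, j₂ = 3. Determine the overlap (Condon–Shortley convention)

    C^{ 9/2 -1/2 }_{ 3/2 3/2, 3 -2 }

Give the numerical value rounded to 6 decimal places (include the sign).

√[10·0!3!6!/10! · 3!0!1!5!4!5!] = √(172800/7)
  +(−1)^0/∏(0,0,0,1,3,5)! = 1/720  (running 1/720)
⟨..|..⟩ = √(172800/7)·(1/720) = +0.218218

+0.218218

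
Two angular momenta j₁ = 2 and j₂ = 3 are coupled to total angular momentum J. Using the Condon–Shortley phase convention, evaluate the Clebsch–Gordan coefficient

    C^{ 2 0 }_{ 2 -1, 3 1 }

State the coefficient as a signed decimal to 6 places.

+0.377964

triangle: 3!*1!*3!/8! = 36/40320
(j±m)!: 1!*3!*4!*2!*2!*2! = 1152
prefactor² = (2J+1)*Δ*N² = 36/7
  k=2: +1/(2!*1!*1!*2!*0!*1!) = 1/4
  k=3: −1/(3!*0!*0!*1!*1!*2!) = -1/12
Σ = 1/6  ⇒  CG² = 36/7*1/6² = 1/7
CG = +√(1/7) = +0.377964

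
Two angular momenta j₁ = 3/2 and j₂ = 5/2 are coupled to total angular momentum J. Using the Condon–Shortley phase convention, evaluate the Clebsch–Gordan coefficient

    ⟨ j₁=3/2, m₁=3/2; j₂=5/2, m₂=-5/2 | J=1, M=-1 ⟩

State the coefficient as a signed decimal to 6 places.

√[3·3!0!2!/6! · 3!0!0!5!0!2!] = √(72)
  +(−1)^0/∏(0,3,0,0,0,2)! = 1/12  (running 1/12)
⟨..|..⟩ = √(72)·(1/12) = +0.707107

+0.707107  (= +√(1/2))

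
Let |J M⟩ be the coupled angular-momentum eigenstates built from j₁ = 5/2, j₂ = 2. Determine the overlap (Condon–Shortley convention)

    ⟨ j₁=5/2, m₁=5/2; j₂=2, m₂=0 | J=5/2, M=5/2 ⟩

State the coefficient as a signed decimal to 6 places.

+√(5/14) = +0.597614

j₁+j₂−J=2  J+j₁−j₂=3  J−j₁+j₂=2  j₁+j₂+J+1=8
(j₁±m₁, j₂±m₂, J±M) = (5,0,2,2,5,0)
P² = 1440/7
sum k=0..0:
  [0] +1/24 = 1/24
S = 1/24
C² = P²·S² = 5/14 ; C = +0.597614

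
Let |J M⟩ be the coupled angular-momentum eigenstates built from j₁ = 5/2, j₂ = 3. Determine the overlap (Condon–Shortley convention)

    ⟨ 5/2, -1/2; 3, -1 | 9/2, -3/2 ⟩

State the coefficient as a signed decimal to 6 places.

√[10·1!4!5!/11! · 2!3!2!4!3!6!] = √(138240/77)
  +(−1)^0/∏(0,1,3,2,1,3)! = 1/72  (running 1/72)
  +(−1)^1/∏(1,0,2,1,2,4)! = -1/96  (running 1/288)
⟨..|..⟩ = √(138240/77)·(1/288) = +0.147122

+√(5/231) ≈ +0.147122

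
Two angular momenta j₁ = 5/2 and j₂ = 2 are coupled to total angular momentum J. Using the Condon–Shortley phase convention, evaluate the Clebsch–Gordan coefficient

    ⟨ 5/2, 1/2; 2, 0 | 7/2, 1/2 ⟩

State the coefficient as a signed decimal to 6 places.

+0.195180

j₁+j₂−J=1  J+j₁−j₂=4  J−j₁+j₂=3  j₁+j₂+J+1=9
(j₁±m₁, j₂±m₂, J±M) = (3,2,2,2,4,3)
P² = 768/35
sum k=0..1:
  [0] +1/8 = 1/8
  [1] −1/12 = -1/12
S = 1/24
C² = P²·S² = 4/105 ; C = +0.195180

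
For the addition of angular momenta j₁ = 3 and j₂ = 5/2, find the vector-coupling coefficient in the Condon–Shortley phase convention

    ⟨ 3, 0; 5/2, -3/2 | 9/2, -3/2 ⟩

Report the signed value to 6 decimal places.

j₁+j₂−J=1  J+j₁−j₂=5  J−j₁+j₂=4  j₁+j₂+J+1=11
(j₁±m₁, j₂±m₂, J±M) = (3,3,1,4,3,6)
P² = 207360/77
sum k=0..1:
  [0] +1/72 = 1/72
  [1] −1/288 = -1/288
S = 1/96
C² = P²·S² = 45/154 ; C = +0.540562

+√(45/154) ≈ +0.540562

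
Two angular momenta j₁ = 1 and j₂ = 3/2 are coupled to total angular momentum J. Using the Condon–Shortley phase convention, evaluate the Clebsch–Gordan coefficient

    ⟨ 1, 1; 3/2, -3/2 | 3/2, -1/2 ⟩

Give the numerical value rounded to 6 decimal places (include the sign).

+√(2/5) = +0.632456

triangle: 1!×1!×2!/5! = 2/120
(j±m)!: 2!×0!×0!×3!×1!×2! = 24
prefactor² = (2J+1)×Δ×N² = 8/5
  k=0: +1/(0!×1!×0!×0!×1!×2!) = 1/2
Σ = 1/2  ⇒  CG² = 8/5×1/2² = 2/5
CG = +√(2/5) = +0.632456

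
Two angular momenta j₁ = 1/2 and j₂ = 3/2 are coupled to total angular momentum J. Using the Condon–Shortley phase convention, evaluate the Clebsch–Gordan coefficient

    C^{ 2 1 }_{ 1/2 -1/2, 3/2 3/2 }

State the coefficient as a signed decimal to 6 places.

triangle: 0!·1!·3!/5! = 6/120
(j±m)!: 0!·1!·3!·0!·3!·1! = 36
prefactor² = (2J+1)·Δ·N² = 9
  k=0: +1/(0!·0!·1!·3!·0!·0!) = 1/6
Σ = 1/6  ⇒  CG² = 9·1/6² = 1/4
CG = +√(1/4) = +0.500000

+√(1/4) = +0.500000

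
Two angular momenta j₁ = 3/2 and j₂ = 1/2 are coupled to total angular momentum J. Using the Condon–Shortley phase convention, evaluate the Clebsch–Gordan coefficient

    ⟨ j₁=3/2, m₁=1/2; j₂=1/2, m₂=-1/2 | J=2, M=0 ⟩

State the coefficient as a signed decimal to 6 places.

+0.707107  (= +√(1/2))

√[5·0!3!1!/5! · 2!1!0!1!2!2!] = √(2)
  +(−1)^0/∏(0,0,1,0,2,1)! = 1/2  (running 1/2)
⟨..|..⟩ = √(2)·(1/2) = +0.707107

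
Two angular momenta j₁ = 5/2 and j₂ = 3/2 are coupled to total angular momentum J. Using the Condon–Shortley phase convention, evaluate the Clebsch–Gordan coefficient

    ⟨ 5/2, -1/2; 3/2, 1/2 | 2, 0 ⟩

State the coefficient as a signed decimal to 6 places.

√[5·2!3!1!/7! · 2!3!2!1!2!2!] = √(8/7)
  +(−1)^1/∏(1,1,2,1,1,0)! = -1/2  (running -1/2)
  +(−1)^2/∏(2,0,1,0,2,1)! = 1/4  (running -1/4)
⟨..|..⟩ = √(8/7)·(-1/4) = -0.267261

−√(1/14) = -0.267261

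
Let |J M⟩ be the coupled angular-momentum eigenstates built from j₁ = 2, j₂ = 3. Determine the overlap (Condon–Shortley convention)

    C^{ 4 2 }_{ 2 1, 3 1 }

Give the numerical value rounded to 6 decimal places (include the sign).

triangle: 1!*3!*5!/10! = 720/3628800
(j±m)!: 3!*1!*4!*2!*6!*2! = 414720
prefactor² = (2J+1)*Δ*N² = 5184/7
  k=0: +1/(0!*1!*1!*4!*2!*1!) = 1/48
  k=1: −1/(1!*0!*0!*3!*3!*2!) = -1/72
Σ = 1/144  ⇒  CG² = 5184/7*1/144² = 1/28
CG = +√(1/28) = +0.188982

+√(1/28) ≈ +0.188982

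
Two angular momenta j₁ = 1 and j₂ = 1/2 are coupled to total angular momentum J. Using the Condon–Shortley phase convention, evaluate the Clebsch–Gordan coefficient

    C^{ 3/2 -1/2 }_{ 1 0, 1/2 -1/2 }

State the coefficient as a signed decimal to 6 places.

+√(2/3) = +0.816497

triangle: 0!·2!·1!/4! = 2/24
(j±m)!: 1!·1!·0!·1!·1!·2! = 2
prefactor² = (2J+1)·Δ·N² = 2/3
  k=0: +1/(0!·0!·1!·0!·1!·1!) = 1
Σ = 1  ⇒  CG² = 2/3·1² = 2/3
CG = +√(2/3) = +0.816497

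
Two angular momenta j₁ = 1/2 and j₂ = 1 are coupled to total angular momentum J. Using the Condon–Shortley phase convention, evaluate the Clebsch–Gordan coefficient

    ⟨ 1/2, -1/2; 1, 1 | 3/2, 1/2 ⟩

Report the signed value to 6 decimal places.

+0.577350

j₁+j₂−J=0  J+j₁−j₂=1  J−j₁+j₂=2  j₁+j₂+J+1=4
(j₁±m₁, j₂±m₂, J±M) = (0,1,2,0,2,1)
P² = 4/3
sum k=0..0:
  [0] +1/2 = 1/2
S = 1/2
C² = P²·S² = 1/3 ; C = +0.577350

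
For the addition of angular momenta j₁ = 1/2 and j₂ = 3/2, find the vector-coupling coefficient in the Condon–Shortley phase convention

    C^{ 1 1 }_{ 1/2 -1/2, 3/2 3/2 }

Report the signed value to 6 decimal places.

−√(3/4) ≈ -0.866025

triangle: 1!*0!*2!/4! = 2/24
(j±m)!: 0!*1!*3!*0!*2!*0! = 12
prefactor² = (2J+1)*Δ*N² = 3
  k=1: −1/(1!*0!*0!*2!*0!*0!) = -1/2
Σ = -1/2  ⇒  CG² = 3*(-1/2)² = 3/4
CG = −√(3/4) = -0.866025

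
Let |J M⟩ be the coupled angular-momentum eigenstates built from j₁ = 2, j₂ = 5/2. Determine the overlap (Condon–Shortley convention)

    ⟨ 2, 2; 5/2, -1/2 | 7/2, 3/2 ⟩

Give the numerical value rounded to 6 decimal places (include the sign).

triangle: 1!·3!·4!/9! = 144/362880
(j±m)!: 4!·0!·2!·3!·5!·2! = 69120
prefactor² = (2J+1)·Δ·N² = 1536/7
  k=0: +1/(0!·1!·0!·2!·3!·2!) = 1/24
Σ = 1/24  ⇒  CG² = 1536/7·1/24² = 8/21
CG = +√(8/21) = +0.617213

+0.617213  (= +√(8/21))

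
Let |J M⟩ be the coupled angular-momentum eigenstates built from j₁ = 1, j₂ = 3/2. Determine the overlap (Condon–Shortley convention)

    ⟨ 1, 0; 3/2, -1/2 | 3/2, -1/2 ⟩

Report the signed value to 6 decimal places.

triangle: 1!×1!×2!/5! = 2/120
(j±m)!: 1!×1!×1!×2!×1!×2! = 4
prefactor² = (2J+1)×Δ×N² = 4/15
  k=0: +1/(0!×1!×1!×1!×0!×1!) = 1
  k=1: −1/(1!×0!×0!×0!×1!×2!) = -1/2
Σ = 1/2  ⇒  CG² = 4/15×1/2² = 1/15
CG = +√(1/15) = +0.258199

+0.258199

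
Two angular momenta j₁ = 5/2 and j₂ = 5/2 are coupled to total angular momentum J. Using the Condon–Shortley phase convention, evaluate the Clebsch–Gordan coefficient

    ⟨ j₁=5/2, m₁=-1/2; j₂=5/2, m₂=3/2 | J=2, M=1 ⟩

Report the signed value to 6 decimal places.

+√(1/7) = +0.377964

√[5·3!2!2!/8! · 2!3!4!1!3!1!] = √(36/7)
  +(−1)^2/∏(2,1,1,2,1,0)! = 1/4  (running 1/4)
  +(−1)^3/∏(3,0,0,1,2,1)! = -1/12  (running 1/6)
⟨..|..⟩ = √(36/7)·(1/6) = +0.377964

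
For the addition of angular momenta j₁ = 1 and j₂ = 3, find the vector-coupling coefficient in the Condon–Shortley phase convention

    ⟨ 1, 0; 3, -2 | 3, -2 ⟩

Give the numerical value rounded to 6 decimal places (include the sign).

+0.577350

j₁+j₂−J=1  J+j₁−j₂=1  J−j₁+j₂=5  j₁+j₂+J+1=8
(j₁±m₁, j₂±m₂, J±M) = (1,1,1,5,1,5)
P² = 300
sum k=0..1:
  [0] +1/24 = 1/24
  [1] −1/120 = -1/120
S = 1/30
C² = P²·S² = 1/3 ; C = +0.577350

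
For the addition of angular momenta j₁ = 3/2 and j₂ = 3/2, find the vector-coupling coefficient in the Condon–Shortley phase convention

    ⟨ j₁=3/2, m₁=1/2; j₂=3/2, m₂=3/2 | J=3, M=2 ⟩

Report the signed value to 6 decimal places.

+√(1/2) ≈ +0.707107

triangle: 0!×3!×3!/7! = 36/5040
(j±m)!: 2!×1!×3!×0!×5!×1! = 1440
prefactor² = (2J+1)×Δ×N² = 72
  k=0: +1/(0!×0!×1!×3!×2!×0!) = 1/12
Σ = 1/12  ⇒  CG² = 72×1/12² = 1/2
CG = +√(1/2) = +0.707107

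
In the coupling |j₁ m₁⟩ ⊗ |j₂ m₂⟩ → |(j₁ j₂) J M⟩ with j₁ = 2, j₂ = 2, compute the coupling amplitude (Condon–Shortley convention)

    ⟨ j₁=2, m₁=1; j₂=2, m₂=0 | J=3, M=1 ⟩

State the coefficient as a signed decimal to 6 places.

√[7·1!3!3!/8! · 3!1!2!2!4!2!] = √(36/5)
  +(−1)^0/∏(0,1,1,2,2,1)! = 1/4  (running 1/4)
  +(−1)^1/∏(1,0,0,1,3,2)! = -1/12  (running 1/6)
⟨..|..⟩ = √(36/5)·(1/6) = +0.447214

+√(1/5) = +0.447214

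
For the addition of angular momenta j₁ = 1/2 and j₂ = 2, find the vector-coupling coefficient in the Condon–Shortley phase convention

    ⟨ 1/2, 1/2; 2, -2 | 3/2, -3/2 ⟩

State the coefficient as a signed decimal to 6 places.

+0.894427  (= +√(4/5))

j₁+j₂−J=1  J+j₁−j₂=0  J−j₁+j₂=3  j₁+j₂+J+1=5
(j₁±m₁, j₂±m₂, J±M) = (1,0,0,4,0,3)
P² = 144/5
sum k=0..0:
  [0] +1/6 = 1/6
S = 1/6
C² = P²·S² = 4/5 ; C = +0.894427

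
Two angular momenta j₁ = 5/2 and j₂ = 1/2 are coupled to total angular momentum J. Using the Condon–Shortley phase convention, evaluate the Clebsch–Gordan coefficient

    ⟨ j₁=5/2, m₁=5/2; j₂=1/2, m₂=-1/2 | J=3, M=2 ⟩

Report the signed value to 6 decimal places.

√[7·0!5!1!/7! · 5!0!0!1!5!1!] = √(2400)
  +(−1)^0/∏(0,0,0,0,5,1)! = 1/120  (running 1/120)
⟨..|..⟩ = √(2400)·(1/120) = +0.408248

+√(1/6) = +0.408248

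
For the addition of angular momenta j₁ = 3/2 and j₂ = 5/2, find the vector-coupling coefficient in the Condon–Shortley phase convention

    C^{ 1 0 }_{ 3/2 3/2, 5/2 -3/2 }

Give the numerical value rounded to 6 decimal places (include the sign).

+√(1/5) ≈ +0.447214

triangle: 3!×0!×2!/6! = 12/720
(j±m)!: 3!×0!×1!×4!×1!×1! = 144
prefactor² = (2J+1)×Δ×N² = 36/5
  k=0: +1/(0!×3!×0!×1!×0!×1!) = 1/6
Σ = 1/6  ⇒  CG² = 36/5×1/6² = 1/5
CG = +√(1/5) = +0.447214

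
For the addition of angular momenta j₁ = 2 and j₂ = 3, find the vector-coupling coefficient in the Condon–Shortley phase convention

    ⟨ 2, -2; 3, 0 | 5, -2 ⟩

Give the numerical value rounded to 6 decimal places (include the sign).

+√(1/6) ≈ +0.408248

√[11·0!4!6!/11! · 0!4!3!3!3!7!] = √(124416)
  +(−1)^0/∏(0,0,4,3,0,3)! = 1/864  (running 1/864)
⟨..|..⟩ = √(124416)·(1/864) = +0.408248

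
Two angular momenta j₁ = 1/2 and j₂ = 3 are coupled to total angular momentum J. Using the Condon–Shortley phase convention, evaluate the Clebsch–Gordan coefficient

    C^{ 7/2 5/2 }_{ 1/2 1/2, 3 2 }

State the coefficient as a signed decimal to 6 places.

triangle: 0!*1!*6!/8! = 720/40320
(j±m)!: 1!*0!*5!*1!*6!*1! = 86400
prefactor² = (2J+1)*Δ*N² = 86400/7
  k=0: +1/(0!*0!*0!*5!*1!*1!) = 1/120
Σ = 1/120  ⇒  CG² = 86400/7*1/120² = 6/7
CG = +√(6/7) = +0.925820

+0.925820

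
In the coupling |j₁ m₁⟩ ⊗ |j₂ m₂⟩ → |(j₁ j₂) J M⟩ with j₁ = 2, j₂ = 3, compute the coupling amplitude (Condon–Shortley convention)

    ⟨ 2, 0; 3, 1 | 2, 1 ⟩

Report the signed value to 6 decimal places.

√[5·3!1!3!/8! · 2!2!4!2!3!1!] = √(36/7)
  +(−1)^1/∏(1,2,1,3,0,0)! = -1/12  (running -1/12)
  +(−1)^2/∏(2,1,0,2,1,1)! = 1/4  (running 1/6)
⟨..|..⟩ = √(36/7)·(1/6) = +0.377964

+√(1/7) ≈ +0.377964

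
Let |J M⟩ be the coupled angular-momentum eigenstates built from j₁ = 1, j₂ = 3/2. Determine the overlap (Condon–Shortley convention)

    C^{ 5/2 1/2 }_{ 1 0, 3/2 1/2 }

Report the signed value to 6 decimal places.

√[6·0!2!3!/6! · 1!1!2!1!3!2!] = √(12/5)
  +(−1)^0/∏(0,0,1,2,1,1)! = 1/2  (running 1/2)
⟨..|..⟩ = √(12/5)·(1/2) = +0.774597

+0.774597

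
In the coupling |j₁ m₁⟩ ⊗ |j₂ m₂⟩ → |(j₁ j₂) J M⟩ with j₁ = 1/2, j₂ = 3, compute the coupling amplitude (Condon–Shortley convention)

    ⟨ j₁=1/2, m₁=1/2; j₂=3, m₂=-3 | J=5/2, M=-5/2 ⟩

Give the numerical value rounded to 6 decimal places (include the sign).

+√(6/7) ≈ +0.925820

j₁+j₂−J=1  J+j₁−j₂=0  J−j₁+j₂=5  j₁+j₂+J+1=7
(j₁±m₁, j₂±m₂, J±M) = (1,0,0,6,0,5)
P² = 86400/7
sum k=0..0:
  [0] +1/120 = 1/120
S = 1/120
C² = P²·S² = 6/7 ; C = +0.925820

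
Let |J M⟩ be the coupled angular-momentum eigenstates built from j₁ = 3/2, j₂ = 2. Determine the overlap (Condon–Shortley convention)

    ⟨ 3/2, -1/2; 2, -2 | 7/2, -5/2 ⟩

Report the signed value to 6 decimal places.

+0.654654

triangle: 0!*3!*4!/8! = 144/40320
(j±m)!: 1!*2!*0!*4!*1!*6! = 34560
prefactor² = (2J+1)*Δ*N² = 6912/7
  k=0: +1/(0!*0!*2!*0!*1!*4!) = 1/48
Σ = 1/48  ⇒  CG² = 6912/7*1/48² = 3/7
CG = +√(3/7) = +0.654654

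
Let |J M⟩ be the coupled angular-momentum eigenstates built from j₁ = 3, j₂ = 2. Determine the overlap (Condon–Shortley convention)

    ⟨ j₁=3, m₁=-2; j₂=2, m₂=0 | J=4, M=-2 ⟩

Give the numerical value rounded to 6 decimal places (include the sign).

−√(12/35) = -0.585540

j₁+j₂−J=1  J+j₁−j₂=5  J−j₁+j₂=3  j₁+j₂+J+1=10
(j₁±m₁, j₂±m₂, J±M) = (1,5,2,2,2,6)
P² = 8640/7
sum k=0..1:
  [0] +1/240 = 1/240
  [1] −1/48 = -1/48
S = -1/60
C² = P²·S² = 12/35 ; C = -0.585540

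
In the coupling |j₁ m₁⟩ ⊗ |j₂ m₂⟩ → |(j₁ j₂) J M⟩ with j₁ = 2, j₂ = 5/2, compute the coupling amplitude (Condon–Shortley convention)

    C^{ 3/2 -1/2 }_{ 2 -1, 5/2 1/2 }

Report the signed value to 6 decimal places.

triangle: 3!×1!×2!/7! = 12/5040
(j±m)!: 1!×3!×3!×2!×1!×2! = 144
prefactor² = (2J+1)×Δ×N² = 48/35
  k=2: +1/(2!×1!×1!×1!×0!×1!) = 1/2
  k=3: −1/(3!×0!×0!×0!×1!×2!) = -1/12
Σ = 5/12  ⇒  CG² = 48/35×5/12² = 5/21
CG = +√(5/21) = +0.487950

+0.487950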